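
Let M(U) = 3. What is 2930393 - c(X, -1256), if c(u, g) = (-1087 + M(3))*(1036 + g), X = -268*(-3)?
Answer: 2691913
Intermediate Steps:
X = 804
c(u, g) = -1123024 - 1084*g (c(u, g) = (-1087 + 3)*(1036 + g) = -1084*(1036 + g) = -1123024 - 1084*g)
2930393 - c(X, -1256) = 2930393 - (-1123024 - 1084*(-1256)) = 2930393 - (-1123024 + 1361504) = 2930393 - 1*238480 = 2930393 - 238480 = 2691913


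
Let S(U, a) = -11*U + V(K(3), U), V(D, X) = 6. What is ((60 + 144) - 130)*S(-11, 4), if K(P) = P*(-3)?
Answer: 9398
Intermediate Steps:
K(P) = -3*P
S(U, a) = 6 - 11*U (S(U, a) = -11*U + 6 = 6 - 11*U)
((60 + 144) - 130)*S(-11, 4) = ((60 + 144) - 130)*(6 - 11*(-11)) = (204 - 130)*(6 + 121) = 74*127 = 9398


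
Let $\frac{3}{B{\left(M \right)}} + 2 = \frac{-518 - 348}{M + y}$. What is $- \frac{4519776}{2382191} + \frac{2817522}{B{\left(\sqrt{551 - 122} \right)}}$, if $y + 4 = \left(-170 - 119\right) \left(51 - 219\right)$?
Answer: $- \frac{1520036244060660968916}{802086389664875} + \frac{813324684 \sqrt{429}}{2356907875} \approx -1.8951 \cdot 10^{6}$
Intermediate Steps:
$y = 48548$ ($y = -4 + \left(-170 - 119\right) \left(51 - 219\right) = -4 - -48552 = -4 + 48552 = 48548$)
$B{\left(M \right)} = \frac{3}{-2 - \frac{866}{48548 + M}}$ ($B{\left(M \right)} = \frac{3}{-2 + \frac{-518 - 348}{M + 48548}} = \frac{3}{-2 - \frac{866}{48548 + M}}$)
$- \frac{4519776}{2382191} + \frac{2817522}{B{\left(\sqrt{551 - 122} \right)}} = - \frac{4519776}{2382191} + \frac{2817522}{\frac{3}{2} \frac{1}{48981 + \sqrt{551 - 122}} \left(-48548 - \sqrt{551 - 122}\right)} = \left(-4519776\right) \frac{1}{2382191} + \frac{2817522}{\frac{3}{2} \frac{1}{48981 + \sqrt{429}} \left(-48548 - \sqrt{429}\right)} = - \frac{4519776}{2382191} + 2817522 \frac{2 \left(48981 + \sqrt{429}\right)}{3 \left(-48548 - \sqrt{429}\right)} = - \frac{4519776}{2382191} + \frac{1878348 \left(48981 + \sqrt{429}\right)}{-48548 - \sqrt{429}}$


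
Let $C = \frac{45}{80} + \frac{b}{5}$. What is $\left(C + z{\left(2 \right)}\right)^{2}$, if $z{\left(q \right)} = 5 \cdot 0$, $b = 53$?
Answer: $\frac{797449}{6400} \approx 124.6$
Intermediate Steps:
$z{\left(q \right)} = 0$
$C = \frac{893}{80}$ ($C = \frac{45}{80} + \frac{53}{5} = 45 \cdot \frac{1}{80} + 53 \cdot \frac{1}{5} = \frac{9}{16} + \frac{53}{5} = \frac{893}{80} \approx 11.163$)
$\left(C + z{\left(2 \right)}\right)^{2} = \left(\frac{893}{80} + 0\right)^{2} = \left(\frac{893}{80}\right)^{2} = \frac{797449}{6400}$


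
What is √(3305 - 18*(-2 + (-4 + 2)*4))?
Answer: √3485 ≈ 59.034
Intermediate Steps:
√(3305 - 18*(-2 + (-4 + 2)*4)) = √(3305 - 18*(-2 - 2*4)) = √(3305 - 18*(-2 - 8)) = √(3305 - 18*(-10)) = √(3305 + 180) = √3485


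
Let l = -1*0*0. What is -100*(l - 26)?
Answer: 2600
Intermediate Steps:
l = 0 (l = 0*0 = 0)
-100*(l - 26) = -100*(0 - 26) = -100*(-26) = 2600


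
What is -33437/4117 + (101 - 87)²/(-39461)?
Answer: -1320264389/162460937 ≈ -8.1267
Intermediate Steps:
-33437/4117 + (101 - 87)²/(-39461) = -33437*1/4117 + 14²*(-1/39461) = -33437/4117 + 196*(-1/39461) = -33437/4117 - 196/39461 = -1320264389/162460937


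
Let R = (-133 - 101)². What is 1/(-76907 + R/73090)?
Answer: -36545/2810538937 ≈ -1.3003e-5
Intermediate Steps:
R = 54756 (R = (-234)² = 54756)
1/(-76907 + R/73090) = 1/(-76907 + 54756/73090) = 1/(-76907 + 54756*(1/73090)) = 1/(-76907 + 27378/36545) = 1/(-2810538937/36545) = -36545/2810538937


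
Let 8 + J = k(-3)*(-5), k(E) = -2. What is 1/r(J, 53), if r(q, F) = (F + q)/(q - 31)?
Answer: -29/55 ≈ -0.52727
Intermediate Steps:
J = 2 (J = -8 - 2*(-5) = -8 + 10 = 2)
r(q, F) = (F + q)/(-31 + q)
1/r(J, 53) = 1/((53 + 2)/(-31 + 2)) = 1/(55/(-29)) = 1/(-1/29*55) = 1/(-55/29) = -29/55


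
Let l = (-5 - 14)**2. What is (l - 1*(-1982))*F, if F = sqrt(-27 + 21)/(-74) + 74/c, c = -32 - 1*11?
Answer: -173382/43 - 2343*I*sqrt(6)/74 ≈ -4032.1 - 77.556*I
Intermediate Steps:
l = 361 (l = (-19)**2 = 361)
c = -43 (c = -32 - 11 = -43)
F = -74/43 - I*sqrt(6)/74 (F = sqrt(-27 + 21)/(-74) + 74/(-43) = sqrt(-6)*(-1/74) + 74*(-1/43) = (I*sqrt(6))*(-1/74) - 74/43 = -I*sqrt(6)/74 - 74/43 = -74/43 - I*sqrt(6)/74 ≈ -1.7209 - 0.033101*I)
(l - 1*(-1982))*F = (361 - 1*(-1982))*(-74/43 - I*sqrt(6)/74) = (361 + 1982)*(-74/43 - I*sqrt(6)/74) = 2343*(-74/43 - I*sqrt(6)/74) = -173382/43 - 2343*I*sqrt(6)/74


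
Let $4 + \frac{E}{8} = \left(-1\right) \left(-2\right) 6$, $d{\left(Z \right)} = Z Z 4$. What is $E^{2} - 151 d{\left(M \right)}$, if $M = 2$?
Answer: $1680$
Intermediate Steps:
$d{\left(Z \right)} = 4 Z^{2}$ ($d{\left(Z \right)} = Z^{2} \cdot 4 = 4 Z^{2}$)
$E = 64$ ($E = -32 + 8 \left(-1\right) \left(-2\right) 6 = -32 + 8 \cdot 2 \cdot 6 = -32 + 8 \cdot 12 = -32 + 96 = 64$)
$E^{2} - 151 d{\left(M \right)} = 64^{2} - 151 \cdot 4 \cdot 2^{2} = 4096 - 151 \cdot 4 \cdot 4 = 4096 - 2416 = 1680$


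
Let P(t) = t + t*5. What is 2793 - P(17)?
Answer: 2691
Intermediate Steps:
P(t) = 6*t (P(t) = t + 5*t = 6*t)
2793 - P(17) = 2793 - 6*17 = 2793 - 1*102 = 2793 - 102 = 2691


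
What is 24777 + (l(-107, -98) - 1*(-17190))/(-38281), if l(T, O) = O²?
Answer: 948461543/38281 ≈ 24776.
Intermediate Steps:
24777 + (l(-107, -98) - 1*(-17190))/(-38281) = 24777 + ((-98)² - 1*(-17190))/(-38281) = 24777 + (9604 + 17190)*(-1/38281) = 24777 + 26794*(-1/38281) = 24777 - 26794/38281 = 948461543/38281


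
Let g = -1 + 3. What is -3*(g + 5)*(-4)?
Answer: 84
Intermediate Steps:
g = 2
-3*(g + 5)*(-4) = -3*(2 + 5)*(-4) = -3*7*(-4) = -21*(-4) = 84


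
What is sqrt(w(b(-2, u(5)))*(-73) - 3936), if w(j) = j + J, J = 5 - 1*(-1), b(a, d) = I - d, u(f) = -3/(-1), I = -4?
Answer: I*sqrt(3863) ≈ 62.153*I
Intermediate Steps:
u(f) = 3 (u(f) = -3*(-1) = 3)
b(a, d) = -4 - d
J = 6 (J = 5 + 1 = 6)
w(j) = 6 + j (w(j) = j + 6 = 6 + j)
sqrt(w(b(-2, u(5)))*(-73) - 3936) = sqrt((6 + (-4 - 1*3))*(-73) - 3936) = sqrt((6 + (-4 - 3))*(-73) - 3936) = sqrt((6 - 7)*(-73) - 3936) = sqrt(-1*(-73) - 3936) = sqrt(73 - 3936) = sqrt(-3863) = I*sqrt(3863)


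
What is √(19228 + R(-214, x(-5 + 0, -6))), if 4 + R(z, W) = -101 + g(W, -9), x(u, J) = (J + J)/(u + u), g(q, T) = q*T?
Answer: √477805/5 ≈ 138.25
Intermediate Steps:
g(q, T) = T*q
x(u, J) = J/u (x(u, J) = (2*J)/((2*u)) = (2*J)*(1/(2*u)) = J/u)
R(z, W) = -105 - 9*W (R(z, W) = -4 + (-101 - 9*W) = -105 - 9*W)
√(19228 + R(-214, x(-5 + 0, -6))) = √(19228 + (-105 - (-54)/(-5 + 0))) = √(19228 + (-105 - (-54)/(-5))) = √(19228 + (-105 - (-54)*(-1)/5)) = √(19228 + (-105 - 9*6/5)) = √(19228 + (-105 - 54/5)) = √(19228 - 579/5) = √(95561/5) = √477805/5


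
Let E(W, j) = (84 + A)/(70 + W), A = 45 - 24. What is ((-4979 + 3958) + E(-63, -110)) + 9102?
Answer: 8096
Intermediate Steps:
A = 21
E(W, j) = 105/(70 + W) (E(W, j) = (84 + 21)/(70 + W) = 105/(70 + W))
((-4979 + 3958) + E(-63, -110)) + 9102 = ((-4979 + 3958) + 105/(70 - 63)) + 9102 = (-1021 + 105/7) + 9102 = (-1021 + 105*(1/7)) + 9102 = (-1021 + 15) + 9102 = -1006 + 9102 = 8096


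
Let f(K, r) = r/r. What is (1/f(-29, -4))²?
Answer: 1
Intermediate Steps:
f(K, r) = 1
(1/f(-29, -4))² = (1/1)² = 1² = 1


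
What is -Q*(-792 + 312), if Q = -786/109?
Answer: -377280/109 ≈ -3461.3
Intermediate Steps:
Q = -786/109 (Q = -786*1/109 = -786/109 ≈ -7.2110)
-Q*(-792 + 312) = -(-786)*(-792 + 312)/109 = -(-786)*(-480)/109 = -1*377280/109 = -377280/109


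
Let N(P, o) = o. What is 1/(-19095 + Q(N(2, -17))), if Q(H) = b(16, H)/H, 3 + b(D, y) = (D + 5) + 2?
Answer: -17/324635 ≈ -5.2367e-5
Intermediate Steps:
b(D, y) = 4 + D (b(D, y) = -3 + ((D + 5) + 2) = -3 + ((5 + D) + 2) = -3 + (7 + D) = 4 + D)
Q(H) = 20/H (Q(H) = (4 + 16)/H = 20/H)
1/(-19095 + Q(N(2, -17))) = 1/(-19095 + 20/(-17)) = 1/(-19095 + 20*(-1/17)) = 1/(-19095 - 20/17) = 1/(-324635/17) = -17/324635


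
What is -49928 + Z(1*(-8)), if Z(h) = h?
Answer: -49936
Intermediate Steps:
-49928 + Z(1*(-8)) = -49928 + 1*(-8) = -49928 - 8 = -49936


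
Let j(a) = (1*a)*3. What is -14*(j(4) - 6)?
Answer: -84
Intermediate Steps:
j(a) = 3*a (j(a) = a*3 = 3*a)
-14*(j(4) - 6) = -14*(3*4 - 6) = -14*(12 - 6) = -14*6 = -84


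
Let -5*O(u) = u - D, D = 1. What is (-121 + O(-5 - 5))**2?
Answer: 352836/25 ≈ 14113.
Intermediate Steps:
O(u) = 1/5 - u/5 (O(u) = -(u - 1*1)/5 = -(u - 1)/5 = -(-1 + u)/5 = 1/5 - u/5)
(-121 + O(-5 - 5))**2 = (-121 + (1/5 - (-5 - 5)/5))**2 = (-121 + (1/5 - 1/5*(-10)))**2 = (-121 + (1/5 + 2))**2 = (-121 + 11/5)**2 = (-594/5)**2 = 352836/25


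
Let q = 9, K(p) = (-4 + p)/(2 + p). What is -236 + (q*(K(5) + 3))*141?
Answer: 26266/7 ≈ 3752.3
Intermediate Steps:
K(p) = (-4 + p)/(2 + p)
-236 + (q*(K(5) + 3))*141 = -236 + (9*((-4 + 5)/(2 + 5) + 3))*141 = -236 + (9*(1/7 + 3))*141 = -236 + (9*((⅐)*1 + 3))*141 = -236 + (9*(⅐ + 3))*141 = -236 + (9*(22/7))*141 = -236 + (198/7)*141 = -236 + 27918/7 = 26266/7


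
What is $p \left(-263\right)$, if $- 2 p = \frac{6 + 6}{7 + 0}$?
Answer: $\frac{1578}{7} \approx 225.43$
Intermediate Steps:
$p = - \frac{6}{7}$ ($p = - \frac{\left(6 + 6\right) \frac{1}{7 + 0}}{2} = - \frac{12 \cdot \frac{1}{7}}{2} = \left(- \frac{1}{2}\right) \frac{12}{7} = - \frac{6}{7} \approx -0.85714$)
$p \left(-263\right) = \left(- \frac{6}{7}\right) \left(-263\right) = \frac{1578}{7}$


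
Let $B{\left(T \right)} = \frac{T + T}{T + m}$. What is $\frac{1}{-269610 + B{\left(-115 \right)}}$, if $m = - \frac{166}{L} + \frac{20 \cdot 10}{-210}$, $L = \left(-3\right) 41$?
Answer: $- \frac{32891}{8867676500} \approx -3.7091 \cdot 10^{-6}$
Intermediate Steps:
$L = -123$
$m = \frac{114}{287}$ ($m = - \frac{166}{-123} + \frac{20 \cdot 10}{-210} = \left(-166\right) \left(- \frac{1}{123}\right) + 200 \left(- \frac{1}{210}\right) = \frac{166}{123} - \frac{20}{21} = \frac{114}{287} \approx 0.39721$)
$B{\left(T \right)} = \frac{2 T}{\frac{114}{287} + T}$ ($B{\left(T \right)} = \frac{T + T}{T + \frac{114}{287}} = \frac{2 T}{\frac{114}{287} + T}$)
$\frac{1}{-269610 + B{\left(-115 \right)}} = \frac{1}{-269610 + 574 \left(-115\right) \frac{1}{114 + 287 \left(-115\right)}} = \frac{1}{-269610 + 574 \left(-115\right) \frac{1}{114 - 33005}} = \frac{1}{-269610 + 574 \left(-115\right) \frac{1}{-32891}} = \frac{1}{-269610 + 574 \left(-115\right) \left(- \frac{1}{32891}\right)} = \frac{1}{-269610 + \frac{66010}{32891}} = \frac{1}{- \frac{8867676500}{32891}} = - \frac{32891}{8867676500}$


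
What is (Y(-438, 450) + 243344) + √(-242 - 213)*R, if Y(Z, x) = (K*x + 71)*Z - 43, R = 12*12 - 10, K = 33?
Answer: -6292097 + 134*I*√455 ≈ -6.2921e+6 + 2858.3*I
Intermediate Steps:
R = 134 (R = 144 - 10 = 134)
Y(Z, x) = -43 + Z*(71 + 33*x) (Y(Z, x) = (33*x + 71)*Z - 43 = (71 + 33*x)*Z - 43 = Z*(71 + 33*x) - 43 = -43 + Z*(71 + 33*x))
(Y(-438, 450) + 243344) + √(-242 - 213)*R = ((-43 + 71*(-438) + 33*(-438)*450) + 243344) + √(-242 - 213)*134 = ((-43 - 31098 - 6504300) + 243344) + √(-455)*134 = (-6535441 + 243344) + (I*√455)*134 = -6292097 + 134*I*√455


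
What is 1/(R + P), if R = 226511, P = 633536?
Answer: 1/860047 ≈ 1.1627e-6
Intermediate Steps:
1/(R + P) = 1/(226511 + 633536) = 1/860047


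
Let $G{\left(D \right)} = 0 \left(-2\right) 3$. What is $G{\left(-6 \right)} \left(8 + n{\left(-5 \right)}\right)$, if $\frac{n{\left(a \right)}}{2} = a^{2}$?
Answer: $0$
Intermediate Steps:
$n{\left(a \right)} = 2 a^{2}$
$G{\left(D \right)} = 0$ ($G{\left(D \right)} = 0 \cdot 3 = 0$)
$G{\left(-6 \right)} \left(8 + n{\left(-5 \right)}\right) = 0 \left(8 + 2 \left(-5\right)^{2}\right) = 0 \left(8 + 2 \cdot 25\right) = 0 \left(8 + 50\right) = 0 \cdot 58 = 0$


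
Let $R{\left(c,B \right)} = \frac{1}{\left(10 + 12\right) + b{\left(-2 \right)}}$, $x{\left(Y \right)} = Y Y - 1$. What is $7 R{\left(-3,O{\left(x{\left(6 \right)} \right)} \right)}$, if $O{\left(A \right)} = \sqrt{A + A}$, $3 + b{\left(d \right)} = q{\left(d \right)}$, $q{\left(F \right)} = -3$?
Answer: $\frac{7}{16} \approx 0.4375$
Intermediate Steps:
$b{\left(d \right)} = -6$ ($b{\left(d \right)} = -3 - 3 = -6$)
$x{\left(Y \right)} = -1 + Y^{2}$ ($x{\left(Y \right)} = Y^{2} - 1 = -1 + Y^{2}$)
$O{\left(A \right)} = \sqrt{2} \sqrt{A}$ ($O{\left(A \right)} = \sqrt{2 A} = \sqrt{2} \sqrt{A}$)
$R{\left(c,B \right)} = \frac{1}{16}$ ($R{\left(c,B \right)} = \frac{1}{\left(10 + 12\right) - 6} = \frac{1}{22 - 6} = \frac{1}{16}$)
$7 R{\left(-3,O{\left(x{\left(6 \right)} \right)} \right)} = 7 \cdot \frac{1}{16} = \frac{7}{16}$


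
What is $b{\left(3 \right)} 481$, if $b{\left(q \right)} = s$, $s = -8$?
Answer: $-3848$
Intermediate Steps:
$b{\left(q \right)} = -8$
$b{\left(3 \right)} 481 = \left(-8\right) 481 = -3848$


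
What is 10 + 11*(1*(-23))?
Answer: -243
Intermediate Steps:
10 + 11*(1*(-23)) = 10 + 11*(-23) = 10 - 253 = -243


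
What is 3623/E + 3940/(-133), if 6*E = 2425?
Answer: -6663346/322525 ≈ -20.660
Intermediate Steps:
E = 2425/6 (E = (⅙)*2425 = 2425/6 ≈ 404.17)
3623/E + 3940/(-133) = 3623/(2425/6) + 3940/(-133) = 3623*(6/2425) + 3940*(-1/133) = 21738/2425 - 3940/133 = -6663346/322525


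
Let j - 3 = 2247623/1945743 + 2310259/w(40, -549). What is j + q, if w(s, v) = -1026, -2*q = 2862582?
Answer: -953939784993941/665444106 ≈ -1.4335e+6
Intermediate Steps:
q = -1431291 (q = -½*2862582 = -1431291)
j = -1495625073095/665444106 (j = 3 + (2247623/1945743 + 2310259/(-1026)) = 3 + (2247623*(1/1945743) + 2310259*(-1/1026)) = 3 + (2247623/1945743 - 2310259/1026) = 3 - 1497621405413/665444106 = -1495625073095/665444106 ≈ -2247.6)
j + q = -1495625073095/665444106 - 1431291 = -953939784993941/665444106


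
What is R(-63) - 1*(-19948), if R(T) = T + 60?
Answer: 19945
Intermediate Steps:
R(T) = 60 + T
R(-63) - 1*(-19948) = (60 - 63) - 1*(-19948) = -3 + 19948 = 19945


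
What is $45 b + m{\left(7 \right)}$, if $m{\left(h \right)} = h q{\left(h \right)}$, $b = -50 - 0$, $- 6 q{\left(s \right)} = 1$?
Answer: $- \frac{13507}{6} \approx -2251.2$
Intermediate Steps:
$q{\left(s \right)} = - \frac{1}{6}$ ($q{\left(s \right)} = \left(- \frac{1}{6}\right) 1 = - \frac{1}{6}$)
$b = -50$ ($b = -50 + 0 = -50$)
$m{\left(h \right)} = - \frac{h}{6}$ ($m{\left(h \right)} = h \left(- \frac{1}{6}\right) = - \frac{h}{6}$)
$45 b + m{\left(7 \right)} = 45 \left(-50\right) - \frac{7}{6} = -2250 - \frac{7}{6} = - \frac{13507}{6}$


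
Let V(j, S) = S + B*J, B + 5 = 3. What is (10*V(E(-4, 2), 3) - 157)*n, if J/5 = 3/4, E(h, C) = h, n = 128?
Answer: -25856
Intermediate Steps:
B = -2 (B = -5 + 3 = -2)
J = 15/4 (J = 5*(3/4) = 5*(3*(¼)) = 5*(¾) = 15/4 ≈ 3.7500)
V(j, S) = -15/2 + S (V(j, S) = S - 2*15/4 = S - 15/2 = -15/2 + S)
(10*V(E(-4, 2), 3) - 157)*n = (10*(-15/2 + 3) - 157)*128 = (10*(-9/2) - 157)*128 = (-45 - 157)*128 = -202*128 = -25856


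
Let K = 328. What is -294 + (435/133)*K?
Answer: 103578/133 ≈ 778.78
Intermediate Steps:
-294 + (435/133)*K = -294 + (435/133)*328 = -294 + 142680/133 = 103578/133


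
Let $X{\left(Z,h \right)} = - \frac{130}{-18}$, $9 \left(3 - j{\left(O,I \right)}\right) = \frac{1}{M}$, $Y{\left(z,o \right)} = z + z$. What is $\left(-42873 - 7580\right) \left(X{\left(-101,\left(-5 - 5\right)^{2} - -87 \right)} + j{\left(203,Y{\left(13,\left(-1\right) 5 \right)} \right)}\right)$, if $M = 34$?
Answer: $- \frac{157766531}{306} \approx -5.1558 \cdot 10^{5}$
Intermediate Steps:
$Y{\left(z,o \right)} = 2 z$
$j{\left(O,I \right)} = \frac{917}{306}$ ($j{\left(O,I \right)} = 3 - \frac{1}{9 \cdot 34} = 3 - \frac{1}{306} = \frac{917}{306}$)
$X{\left(Z,h \right)} = \frac{65}{9}$ ($X{\left(Z,h \right)} = \left(-130\right) \left(- \frac{1}{18}\right) = \frac{65}{9}$)
$\left(-42873 - 7580\right) \left(X{\left(-101,\left(-5 - 5\right)^{2} - -87 \right)} + j{\left(203,Y{\left(13,\left(-1\right) 5 \right)} \right)}\right) = \left(-42873 - 7580\right) \left(\frac{65}{9} + \frac{917}{306}\right) = \left(-50453\right) \frac{3127}{306} = - \frac{157766531}{306}$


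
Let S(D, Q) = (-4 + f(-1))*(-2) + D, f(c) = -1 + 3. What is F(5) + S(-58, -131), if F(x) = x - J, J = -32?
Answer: -17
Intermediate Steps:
f(c) = 2
S(D, Q) = 4 + D (S(D, Q) = (-4 + 2)*(-2) + D = -2*(-2) + D = 4 + D)
F(x) = 32 + x (F(x) = x - 1*(-32) = x + 32 = 32 + x)
F(5) + S(-58, -131) = (32 + 5) + (4 - 58) = 37 - 54 = -17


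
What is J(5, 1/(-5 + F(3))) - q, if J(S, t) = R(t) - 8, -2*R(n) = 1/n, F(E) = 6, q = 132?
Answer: -281/2 ≈ -140.50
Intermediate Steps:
R(n) = -1/(2*n)
J(S, t) = -8 - 1/(2*t) (J(S, t) = -1/(2*t) - 8 = -8 - 1/(2*t))
J(5, 1/(-5 + F(3))) - q = (-8 - 1/(2*(1/(-5 + 6)))) - 1*132 = (-8 - 1/(2*(1/1))) - 132 = (-8 - 1/2/1) - 132 = (-8 - 1/2*1) - 132 = (-8 - 1/2) - 132 = -17/2 - 132 = -281/2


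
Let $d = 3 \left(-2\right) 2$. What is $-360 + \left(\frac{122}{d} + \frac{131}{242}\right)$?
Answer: $- \frac{134174}{363} \approx -369.63$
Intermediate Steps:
$d = -12$ ($d = \left(-6\right) 2 = -12$)
$-360 + \left(\frac{122}{d} + \frac{131}{242}\right) = -360 + \left(\frac{122}{-12} + \frac{131}{242}\right) = -360 + \left(122 \left(- \frac{1}{12}\right) + 131 \cdot \frac{1}{242}\right) = -360 + \left(- \frac{61}{6} + \frac{131}{242}\right) = -360 - \frac{3494}{363} = - \frac{134174}{363}$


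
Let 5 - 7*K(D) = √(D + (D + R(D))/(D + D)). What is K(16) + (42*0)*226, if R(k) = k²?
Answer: 5/7 - √2/2 ≈ 0.0071789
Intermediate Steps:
K(D) = 5/7 - √(D + (D + D²)/(2*D))/7 (K(D) = 5/7 - √(D + (D + D²)/(D + D))/7 = 5/7 - √(D + (D + D²)/((2*D)))/7 = 5/7 - √(D + (D + D²)*(1/(2*D)))/7 = 5/7 - √(D + (D + D²)/(2*D))/7)
K(16) + (42*0)*226 = (5/7 - √(2 + 6*16)/14) + (42*0)*226 = (5/7 - √(2 + 96)/14) + 0*226 = (5/7 - √2/2) + 0 = 5/7 - √2/2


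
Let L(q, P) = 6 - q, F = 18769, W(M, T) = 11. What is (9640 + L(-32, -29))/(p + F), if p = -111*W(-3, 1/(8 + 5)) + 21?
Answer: 9678/17569 ≈ 0.55086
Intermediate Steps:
p = -1200 (p = -111*11 + 21 = -1221 + 21 = -1200)
(9640 + L(-32, -29))/(p + F) = (9640 + (6 - 1*(-32)))/(-1200 + 18769) = (9640 + (6 + 32))/17569 = (9640 + 38)*(1/17569) = 9678*(1/17569) = 9678/17569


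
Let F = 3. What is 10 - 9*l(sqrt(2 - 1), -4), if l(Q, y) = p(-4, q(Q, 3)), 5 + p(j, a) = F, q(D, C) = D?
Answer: 28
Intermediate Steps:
p(j, a) = -2 (p(j, a) = -5 + 3 = -2)
l(Q, y) = -2
10 - 9*l(sqrt(2 - 1), -4) = 10 - 9*(-2) = 10 + 18 = 28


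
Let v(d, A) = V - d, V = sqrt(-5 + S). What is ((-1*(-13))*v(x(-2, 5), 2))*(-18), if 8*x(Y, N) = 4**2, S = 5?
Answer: 468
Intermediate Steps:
x(Y, N) = 2 (x(Y, N) = (1/8)*4**2 = (1/8)*16 = 2)
V = 0 (V = sqrt(-5 + 5) = sqrt(0) = 0)
v(d, A) = -d (v(d, A) = 0 - d = -d)
((-1*(-13))*v(x(-2, 5), 2))*(-18) = ((-1*(-13))*(-1*2))*(-18) = (13*(-2))*(-18) = -26*(-18) = 468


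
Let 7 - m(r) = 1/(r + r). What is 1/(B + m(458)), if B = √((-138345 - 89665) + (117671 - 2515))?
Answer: 1957492/31577308915 - 839056*I*√112854/94731926745 ≈ 6.199e-5 - 0.0029755*I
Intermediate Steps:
m(r) = 7 - 1/(2*r) (m(r) = 7 - 1/(r + r) = 7 - 1/(2*r))
B = I*√112854 (B = √(-228010 + 115156) = √(-112854) = I*√112854 ≈ 335.94*I)
1/(B + m(458)) = 1/(I*√112854 + (7 - ½/458)) = 1/(I*√112854 + (7 - ½*1/458)) = 1/(I*√112854 + (7 - 1/916)) = 1/(I*√112854 + 6411/916) = 1/(6411/916 + I*√112854)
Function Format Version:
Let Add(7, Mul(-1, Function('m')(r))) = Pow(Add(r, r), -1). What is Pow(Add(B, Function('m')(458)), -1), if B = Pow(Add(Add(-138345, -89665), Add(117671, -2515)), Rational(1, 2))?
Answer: Add(Rational(1957492, 31577308915), Mul(Rational(-839056, 94731926745), I, Pow(112854, Rational(1, 2)))) ≈ Add(6.1990e-5, Mul(-0.0029755, I))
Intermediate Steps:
Function('m')(r) = Add(7, Mul(Rational(-1, 2), Pow(r, -1))) (Function('m')(r) = Add(7, Mul(-1, Pow(Add(r, r), -1))) = Add(7, Mul(-1, Pow(Mul(2, r), -1))) = Add(7, Mul(-1, Mul(Rational(1, 2), Pow(r, -1)))) = Add(7, Mul(Rational(-1, 2), Pow(r, -1))))
B = Mul(I, Pow(112854, Rational(1, 2))) (B = Pow(Add(-228010, 115156), Rational(1, 2)) = Pow(-112854, Rational(1, 2)) = Mul(I, Pow(112854, Rational(1, 2))) ≈ Mul(335.94, I))
Pow(Add(B, Function('m')(458)), -1) = Pow(Add(Mul(I, Pow(112854, Rational(1, 2))), Add(7, Mul(Rational(-1, 2), Pow(458, -1)))), -1) = Pow(Add(Mul(I, Pow(112854, Rational(1, 2))), Add(7, Mul(Rational(-1, 2), Rational(1, 458)))), -1) = Pow(Add(Mul(I, Pow(112854, Rational(1, 2))), Add(7, Rational(-1, 916))), -1) = Pow(Add(Mul(I, Pow(112854, Rational(1, 2))), Rational(6411, 916)), -1) = Pow(Add(Rational(6411, 916), Mul(I, Pow(112854, Rational(1, 2)))), -1)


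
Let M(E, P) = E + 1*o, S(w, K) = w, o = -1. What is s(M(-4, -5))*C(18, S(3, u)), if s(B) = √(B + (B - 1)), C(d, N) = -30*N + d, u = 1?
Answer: -72*I*√11 ≈ -238.8*I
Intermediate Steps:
M(E, P) = -1 + E (M(E, P) = E + 1*(-1) = E - 1 = -1 + E)
C(d, N) = d - 30*N
s(B) = √(-1 + 2*B) (s(B) = √(B + (-1 + B)) = √(-1 + 2*B))
s(M(-4, -5))*C(18, S(3, u)) = √(-1 + 2*(-1 - 4))*(18 - 30*3) = √(-1 + 2*(-5))*(18 - 90) = √(-1 - 10)*(-72) = √(-11)*(-72) = (I*√11)*(-72) = -72*I*√11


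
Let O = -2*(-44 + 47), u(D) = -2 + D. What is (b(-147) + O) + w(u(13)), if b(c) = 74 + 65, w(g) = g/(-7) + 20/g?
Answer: 10260/77 ≈ 133.25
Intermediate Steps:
w(g) = 20/g - g/7 (w(g) = g*(-⅐) + 20/g = -g/7 + 20/g = 20/g - g/7)
b(c) = 139
O = -6 (O = -2*3 = -6)
(b(-147) + O) + w(u(13)) = (139 - 6) + (20/(-2 + 13) - (-2 + 13)/7) = 133 + (20/11 - ⅐*11) = 133 + (20*(1/11) - 11/7) = 133 + (20/11 - 11/7) = 133 + 19/77 = 10260/77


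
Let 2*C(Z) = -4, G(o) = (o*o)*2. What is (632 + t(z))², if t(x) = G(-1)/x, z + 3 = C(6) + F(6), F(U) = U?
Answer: 401956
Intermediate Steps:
G(o) = 2*o² (G(o) = o²*2 = 2*o²)
C(Z) = -2 (C(Z) = (½)*(-4) = -2)
z = 1 (z = -3 + (-2 + 6) = -3 + 4 = 1)
t(x) = 2/x (t(x) = (2*(-1)²)/x = (2*1)/x = 2/x)
(632 + t(z))² = (632 + 2/1)² = (632 + 2*1)² = (632 + 2)² = 634² = 401956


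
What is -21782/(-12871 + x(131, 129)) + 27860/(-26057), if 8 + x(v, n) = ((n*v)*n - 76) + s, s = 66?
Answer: -30471239047/28233827837 ≈ -1.0792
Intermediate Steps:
x(v, n) = -18 + v*n**2 (x(v, n) = -8 + (((n*v)*n - 76) + 66) = -8 + ((v*n**2 - 76) + 66) = -8 + ((-76 + v*n**2) + 66) = -8 + (-10 + v*n**2) = -18 + v*n**2)
-21782/(-12871 + x(131, 129)) + 27860/(-26057) = -21782/(-12871 + (-18 + 131*129**2)) + 27860/(-26057) = -21782/(-12871 + (-18 + 131*16641)) + 27860*(-1/26057) = -21782/(-12871 + (-18 + 2179971)) - 27860/26057 = -21782/(-12871 + 2179953) - 27860/26057 = -21782/2167082 - 27860/26057 = -21782*1/2167082 - 27860/26057 = -10891/1083541 - 27860/26057 = -30471239047/28233827837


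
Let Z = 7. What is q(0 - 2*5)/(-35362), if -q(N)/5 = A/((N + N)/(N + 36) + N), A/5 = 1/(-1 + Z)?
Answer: -65/5940816 ≈ -1.0941e-5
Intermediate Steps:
A = ⅚ (A = 5/(-1 + 7) = 5/6 = 5*(⅙) = ⅚ ≈ 0.83333)
q(N) = -25/(6*(N + 2*N/(36 + N))) (q(N) = -5*5/(((N + N)/(N + 36) + N)*6) = -5*5/(((2*N)/(36 + N) + N)*6) = -5*5/((2*N/(36 + N) + N)*6) = -5*5/((N + 2*N/(36 + N))*6) = -25/(6*(N + 2*N/(36 + N))))
q(0 - 2*5)/(-35362) = (25*(-36 - (0 - 2*5))/(6*(0 - 2*5)*(38 + (0 - 2*5))))/(-35362) = (25*(-36 - (0 - 10))/(6*(0 - 10)*(38 + (0 - 10))))*(-1/35362) = ((25/6)*(-36 - 1*(-10))/(-10*(38 - 10)))*(-1/35362) = ((25/6)*(-⅒)*(-36 + 10)/28)*(-1/35362) = ((25/6)*(-⅒)*(1/28)*(-26))*(-1/35362) = (65/168)*(-1/35362) = -65/5940816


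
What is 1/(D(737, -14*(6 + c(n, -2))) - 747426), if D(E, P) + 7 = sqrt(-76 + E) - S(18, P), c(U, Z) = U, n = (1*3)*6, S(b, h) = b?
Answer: -747451/558682996740 - sqrt(661)/558682996740 ≈ -1.3379e-6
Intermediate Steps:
n = 18 (n = 3*6 = 18)
D(E, P) = -25 + sqrt(-76 + E) (D(E, P) = -7 + (sqrt(-76 + E) - 1*18) = -7 + (sqrt(-76 + E) - 18) = -7 + (-18 + sqrt(-76 + E)) = -25 + sqrt(-76 + E))
1/(D(737, -14*(6 + c(n, -2))) - 747426) = 1/((-25 + sqrt(-76 + 737)) - 747426) = 1/((-25 + sqrt(661)) - 747426) = 1/(-747451 + sqrt(661))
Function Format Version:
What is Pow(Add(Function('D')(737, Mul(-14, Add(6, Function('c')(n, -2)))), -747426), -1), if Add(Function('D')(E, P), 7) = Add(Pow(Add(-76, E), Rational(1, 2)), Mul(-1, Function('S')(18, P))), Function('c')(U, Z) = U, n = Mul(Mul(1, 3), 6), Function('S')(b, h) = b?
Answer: Add(Rational(-747451, 558682996740), Mul(Rational(-1, 558682996740), Pow(661, Rational(1, 2)))) ≈ -1.3379e-6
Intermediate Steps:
n = 18 (n = Mul(3, 6) = 18)
Function('D')(E, P) = Add(-25, Pow(Add(-76, E), Rational(1, 2))) (Function('D')(E, P) = Add(-7, Add(Pow(Add(-76, E), Rational(1, 2)), Mul(-1, 18))) = Add(-7, Add(Pow(Add(-76, E), Rational(1, 2)), -18)) = Add(-7, Add(-18, Pow(Add(-76, E), Rational(1, 2)))) = Add(-25, Pow(Add(-76, E), Rational(1, 2))))
Pow(Add(Function('D')(737, Mul(-14, Add(6, Function('c')(n, -2)))), -747426), -1) = Pow(Add(Add(-25, Pow(Add(-76, 737), Rational(1, 2))), -747426), -1) = Pow(Add(Add(-25, Pow(661, Rational(1, 2))), -747426), -1) = Pow(Add(-747451, Pow(661, Rational(1, 2))), -1)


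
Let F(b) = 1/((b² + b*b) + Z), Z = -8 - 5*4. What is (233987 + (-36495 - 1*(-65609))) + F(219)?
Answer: 25229807295/95894 ≈ 2.6310e+5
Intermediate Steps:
Z = -28 (Z = -8 - 20 = -28)
F(b) = 1/(-28 + 2*b²) (F(b) = 1/((b² + b*b) - 28) = 1/((b² + b²) - 28) = 1/(2*b² - 28) = 1/(-28 + 2*b²))
(233987 + (-36495 - 1*(-65609))) + F(219) = (233987 + (-36495 - 1*(-65609))) + 1/(2*(-14 + 219²)) = (233987 + (-36495 + 65609)) + 1/(2*(-14 + 47961)) = (233987 + 29114) + (½)/47947 = 263101 + (½)*(1/47947) = 263101 + 1/95894 = 25229807295/95894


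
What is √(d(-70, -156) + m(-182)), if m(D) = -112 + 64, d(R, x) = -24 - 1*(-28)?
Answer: 2*I*√11 ≈ 6.6332*I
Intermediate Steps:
d(R, x) = 4 (d(R, x) = -24 + 28 = 4)
m(D) = -48
√(d(-70, -156) + m(-182)) = √(4 - 48) = √(-44) = 2*I*√11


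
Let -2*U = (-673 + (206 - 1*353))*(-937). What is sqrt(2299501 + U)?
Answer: sqrt(1915331) ≈ 1384.0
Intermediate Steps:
U = -384170 (U = -(-673 + (206 - 1*353))*(-937)/2 = -(-673 + (206 - 353))*(-937)/2 = -(-673 - 147)*(-937)/2 = -(-410)*(-937) = -1/2*768340 = -384170)
sqrt(2299501 + U) = sqrt(2299501 - 384170) = sqrt(1915331)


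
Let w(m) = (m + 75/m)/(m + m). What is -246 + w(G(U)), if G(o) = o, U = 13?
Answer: -41452/169 ≈ -245.28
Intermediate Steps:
w(m) = (m + 75/m)/(2*m) (w(m) = (m + 75/m)/((2*m)) = (m + 75/m)*(1/(2*m)) = (m + 75/m)/(2*m))
-246 + w(G(U)) = -246 + (½)*(75 + 13²)/13² = -246 + (½)*(1/169)*(75 + 169) = -246 + (½)*(1/169)*244 = -246 + 122/169 = -41452/169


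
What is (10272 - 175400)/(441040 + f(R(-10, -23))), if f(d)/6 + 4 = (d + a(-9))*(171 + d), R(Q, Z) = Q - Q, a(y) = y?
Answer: -82564/215891 ≈ -0.38243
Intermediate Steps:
R(Q, Z) = 0
f(d) = -24 + 6*(-9 + d)*(171 + d) (f(d) = -24 + 6*((d - 9)*(171 + d)) = -24 + 6*((-9 + d)*(171 + d)) = -24 + 6*(-9 + d)*(171 + d))
(10272 - 175400)/(441040 + f(R(-10, -23))) = (10272 - 175400)/(441040 + (-9258 + 6*0² + 972*0)) = -165128/(441040 + (-9258 + 6*0 + 0)) = -165128/(441040 + (-9258 + 0 + 0)) = -165128/(441040 - 9258) = -165128/431782 = -165128*1/431782 = -82564/215891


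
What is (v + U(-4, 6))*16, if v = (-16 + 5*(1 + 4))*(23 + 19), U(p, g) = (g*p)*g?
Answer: 3744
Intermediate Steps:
U(p, g) = p*g²
v = 378 (v = (-16 + 5*5)*42 = (-16 + 25)*42 = 9*42 = 378)
(v + U(-4, 6))*16 = (378 - 4*6²)*16 = (378 - 4*36)*16 = (378 - 144)*16 = 234*16 = 3744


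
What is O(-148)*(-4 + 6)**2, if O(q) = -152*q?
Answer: 89984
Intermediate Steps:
O(-148)*(-4 + 6)**2 = (-152*(-148))*(-4 + 6)**2 = 22496*2**2 = 22496*4 = 89984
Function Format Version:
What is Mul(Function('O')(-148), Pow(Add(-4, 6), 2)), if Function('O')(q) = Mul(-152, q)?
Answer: 89984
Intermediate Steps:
Mul(Function('O')(-148), Pow(Add(-4, 6), 2)) = Mul(Mul(-152, -148), Pow(Add(-4, 6), 2)) = Mul(22496, Pow(2, 2)) = Mul(22496, 4) = 89984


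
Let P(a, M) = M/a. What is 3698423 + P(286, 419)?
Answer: 1057749397/286 ≈ 3.6984e+6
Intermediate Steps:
3698423 + P(286, 419) = 3698423 + 419/286 = 1057749397/286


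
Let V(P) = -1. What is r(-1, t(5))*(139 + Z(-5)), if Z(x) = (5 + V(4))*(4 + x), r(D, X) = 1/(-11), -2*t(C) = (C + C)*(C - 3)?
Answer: -135/11 ≈ -12.273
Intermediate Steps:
t(C) = -C*(-3 + C) (t(C) = -(C + C)*(C - 3)/2 = -2*C*(-3 + C)/2 = -C*(-3 + C))
r(D, X) = -1/11
Z(x) = 16 + 4*x (Z(x) = (5 - 1)*(4 + x) = 4*(4 + x) = 16 + 4*x)
r(-1, t(5))*(139 + Z(-5)) = -(139 + (16 + 4*(-5)))/11 = -(139 + (16 - 20))/11 = -(139 - 4)/11 = -1/11*135 = -135/11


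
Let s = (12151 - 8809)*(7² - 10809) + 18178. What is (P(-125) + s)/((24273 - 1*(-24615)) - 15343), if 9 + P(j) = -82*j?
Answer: -35931501/33545 ≈ -1071.1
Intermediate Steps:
P(j) = -9 - 82*j
s = -35941742 (s = 3342*(49 - 10809) + 18178 = 3342*(-10760) + 18178 = -35959920 + 18178 = -35941742)
(P(-125) + s)/((24273 - 1*(-24615)) - 15343) = ((-9 - 82*(-125)) - 35941742)/((24273 - 1*(-24615)) - 15343) = ((-9 + 10250) - 35941742)/((24273 + 24615) - 15343) = (10241 - 35941742)/(48888 - 15343) = -35931501/33545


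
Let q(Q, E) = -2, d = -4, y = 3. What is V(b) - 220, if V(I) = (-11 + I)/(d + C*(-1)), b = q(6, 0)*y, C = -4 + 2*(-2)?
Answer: -897/4 ≈ -224.25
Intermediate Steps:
C = -8 (C = -4 - 4 = -8)
b = -6 (b = -2*3 = -6)
V(I) = -11/4 + I/4 (V(I) = (-11 + I)/(-4 - 8*(-1)) = (-11 + I)/(-4 + 8) = (-11 + I)/4 = (-11 + I)*(¼) = -11/4 + I/4)
V(b) - 220 = (-11/4 + (¼)*(-6)) - 220 = (-11/4 - 3/2) - 220 = -17/4 - 220 = -897/4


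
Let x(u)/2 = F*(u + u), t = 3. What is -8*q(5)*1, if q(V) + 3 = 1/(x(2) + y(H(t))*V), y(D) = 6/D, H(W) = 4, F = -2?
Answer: 424/17 ≈ 24.941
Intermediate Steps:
x(u) = -8*u (x(u) = 2*(-2*(u + u)) = 2*(-4*u) = -8*u)
q(V) = -3 + 1/(-16 + 3*V/2) (q(V) = -3 + 1/(-8*2 + (6/4)*V) = -3 + 1/(-16 + (6*(1/4))*V) = -3 + 1/(-16 + 3*V/2))
-8*q(5)*1 = -8*(98 - 9*5)/(-32 + 3*5)*1 = -8*(98 - 45)/(-32 + 15)*1 = -8*53/(-17)*1 = -(-8)*53/17*1 = -8*(-53/17)*1 = (424/17)*1 = 424/17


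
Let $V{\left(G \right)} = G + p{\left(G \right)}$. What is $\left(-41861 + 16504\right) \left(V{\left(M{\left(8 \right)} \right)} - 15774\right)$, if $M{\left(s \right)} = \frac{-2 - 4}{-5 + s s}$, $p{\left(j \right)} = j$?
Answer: $\frac{23599202046}{59} \approx 3.9999 \cdot 10^{8}$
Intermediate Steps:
$M{\left(s \right)} = - \frac{6}{-5 + s^{2}}$
$V{\left(G \right)} = 2 G$ ($V{\left(G \right)} = G + G = 2 G$)
$\left(-41861 + 16504\right) \left(V{\left(M{\left(8 \right)} \right)} - 15774\right) = \left(-41861 + 16504\right) \left(2 \left(- \frac{6}{-5 + 8^{2}}\right) - 15774\right) = - 25357 \left(2 \left(- \frac{6}{-5 + 64}\right) - 15774\right) = - 25357 \left(2 \left(- \frac{6}{59}\right) - 15774\right) = - 25357 \left(- \frac{12}{59} - 15774\right) = \left(-25357\right) \left(- \frac{930678}{59}\right) = \frac{23599202046}{59}$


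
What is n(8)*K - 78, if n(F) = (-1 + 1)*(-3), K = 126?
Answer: -78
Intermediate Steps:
n(F) = 0 (n(F) = 0*(-3) = 0)
n(8)*K - 78 = 0*126 - 78 = 0 - 78 = -78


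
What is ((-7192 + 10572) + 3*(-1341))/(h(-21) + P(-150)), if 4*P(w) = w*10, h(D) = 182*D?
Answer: 643/4197 ≈ 0.15320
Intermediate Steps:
P(w) = 5*w/2 (P(w) = (w*10)/4 = (10*w)/4 = 5*w/2)
((-7192 + 10572) + 3*(-1341))/(h(-21) + P(-150)) = ((-7192 + 10572) + 3*(-1341))/(182*(-21) + (5/2)*(-150)) = (3380 - 4023)/(-3822 - 375) = -643/(-4197) = -643*(-1/4197) = 643/4197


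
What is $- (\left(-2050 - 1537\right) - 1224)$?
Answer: $4811$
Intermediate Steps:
$- (\left(-2050 - 1537\right) - 1224) = - (-3587 - 1224) = \left(-1\right) \left(-4811\right) = 4811$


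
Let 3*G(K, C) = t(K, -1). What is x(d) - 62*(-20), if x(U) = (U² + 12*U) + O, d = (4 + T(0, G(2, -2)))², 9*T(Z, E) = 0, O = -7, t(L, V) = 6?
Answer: 1681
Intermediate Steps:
G(K, C) = 2 (G(K, C) = (⅓)*6 = 2)
T(Z, E) = 0 (T(Z, E) = (⅑)*0 = 0)
d = 16 (d = (4 + 0)² = 4² = 16)
x(U) = -7 + U² + 12*U (x(U) = (U² + 12*U) - 7 = -7 + U² + 12*U)
x(d) - 62*(-20) = (-7 + 16² + 12*16) - 62*(-20) = (-7 + 256 + 192) + 1240 = 441 + 1240 = 1681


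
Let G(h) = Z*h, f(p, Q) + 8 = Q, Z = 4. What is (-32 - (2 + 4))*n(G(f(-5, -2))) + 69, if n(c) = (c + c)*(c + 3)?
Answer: -112411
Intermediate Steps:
f(p, Q) = -8 + Q
G(h) = 4*h
n(c) = 2*c*(3 + c) (n(c) = (2*c)*(3 + c) = 2*c*(3 + c))
(-32 - (2 + 4))*n(G(f(-5, -2))) + 69 = (-32 - (2 + 4))*(2*(4*(-8 - 2))*(3 + 4*(-8 - 2))) + 69 = (-32 - 1*6)*(2*(4*(-10))*(3 + 4*(-10))) + 69 = (-32 - 6)*(2*(-40)*(3 - 40)) + 69 = -76*(-40)*(-37) + 69 = -38*2960 + 69 = -112480 + 69 = -112411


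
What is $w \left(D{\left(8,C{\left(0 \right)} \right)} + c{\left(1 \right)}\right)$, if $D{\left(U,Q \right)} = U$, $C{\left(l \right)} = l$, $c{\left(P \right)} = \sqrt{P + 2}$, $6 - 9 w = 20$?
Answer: $- \frac{112}{9} - \frac{14 \sqrt{3}}{9} \approx -15.139$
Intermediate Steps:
$w = - \frac{14}{9}$ ($w = \frac{2}{3} - \frac{20}{9} = - \frac{14}{9} \approx -1.5556$)
$c{\left(P \right)} = \sqrt{2 + P}$
$w \left(D{\left(8,C{\left(0 \right)} \right)} + c{\left(1 \right)}\right) = - \frac{14 \left(8 + \sqrt{2 + 1}\right)}{9} = - \frac{14 \left(8 + \sqrt{3}\right)}{9} = - \frac{112}{9} - \frac{14 \sqrt{3}}{9}$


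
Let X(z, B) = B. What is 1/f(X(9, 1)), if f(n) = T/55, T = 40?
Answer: 11/8 ≈ 1.3750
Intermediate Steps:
f(n) = 8/11 (f(n) = 40/55 = 40*(1/55) = 8/11)
1/f(X(9, 1)) = 1/(8/11) = 11/8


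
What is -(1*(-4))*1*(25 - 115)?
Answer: -360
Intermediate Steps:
-(1*(-4))*1*(25 - 115) = -(-4*1)*(-90) = -(-4)*(-90) = -1*360 = -360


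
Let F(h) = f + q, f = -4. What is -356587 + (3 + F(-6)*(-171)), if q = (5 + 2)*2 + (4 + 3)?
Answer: -359491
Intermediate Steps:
q = 21 (q = 7*2 + 7 = 14 + 7 = 21)
F(h) = 17 (F(h) = -4 + 21 = 17)
-356587 + (3 + F(-6)*(-171)) = -356587 + (3 + 17*(-171)) = -356587 + (3 - 2907) = -356587 - 2904 = -359491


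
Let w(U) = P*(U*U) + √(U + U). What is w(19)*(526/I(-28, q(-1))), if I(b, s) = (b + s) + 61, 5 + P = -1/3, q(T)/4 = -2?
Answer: -3038176/75 + 526*√38/25 ≈ -40379.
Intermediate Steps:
q(T) = -8 (q(T) = 4*(-2) = -8)
P = -16/3 (P = -5 - 1/3 = -5 - 1*⅓ = -5 - ⅓ = -16/3 ≈ -5.3333)
I(b, s) = 61 + b + s
w(U) = -16*U²/3 + √2*√U (w(U) = -16*U*U/3 + √(U + U) = -16*U²/3 + √(2*U) = -16*U²/3 + √2*√U)
w(19)*(526/I(-28, q(-1))) = (-16/3*19² + √2*√19)*(526/(61 - 28 - 8)) = (-16/3*361 + √38)*(526/25) = (-5776/3 + √38)*(526*(1/25)) = (-5776/3 + √38)*(526/25) = -3038176/75 + 526*√38/25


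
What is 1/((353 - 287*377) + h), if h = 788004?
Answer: 1/680158 ≈ 1.4702e-6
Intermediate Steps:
1/((353 - 287*377) + h) = 1/((353 - 287*377) + 788004) = 1/((353 - 108199) + 788004) = 1/(-107846 + 788004) = 1/680158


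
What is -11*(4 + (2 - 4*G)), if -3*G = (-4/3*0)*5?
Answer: -66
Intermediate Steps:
G = 0 (G = --4/3*0*5/3 = --4*⅓*0*5/3 = -(-4/3*0)*5/3 = -0*5 = -⅓*0 = 0)
-11*(4 + (2 - 4*G)) = -11*(4 + (2 - 4*0)) = -11*(4 + (2 + 0)) = -11*(4 + 2) = -11*6 = -66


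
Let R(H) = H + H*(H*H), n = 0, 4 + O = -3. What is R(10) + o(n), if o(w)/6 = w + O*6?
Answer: 758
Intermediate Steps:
O = -7 (O = -4 - 3 = -7)
R(H) = H + H**3 (R(H) = H + H*H**2 = H + H**3)
o(w) = -252 + 6*w (o(w) = 6*(w - 7*6) = 6*(w - 42) = 6*(-42 + w) = -252 + 6*w)
R(10) + o(n) = (10 + 10**3) + (-252 + 6*0) = (10 + 1000) + (-252 + 0) = 1010 - 252 = 758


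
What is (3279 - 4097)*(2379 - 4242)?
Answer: 1523934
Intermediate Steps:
(3279 - 4097)*(2379 - 4242) = -818*(-1863) = 1523934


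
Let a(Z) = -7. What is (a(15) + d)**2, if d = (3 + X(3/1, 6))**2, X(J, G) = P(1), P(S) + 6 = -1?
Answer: 81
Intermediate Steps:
P(S) = -7 (P(S) = -6 - 1 = -7)
X(J, G) = -7
d = 16 (d = (3 - 7)**2 = (-4)**2 = 16)
(a(15) + d)**2 = (-7 + 16)**2 = 9**2 = 81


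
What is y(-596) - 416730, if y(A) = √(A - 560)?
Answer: -416730 + 34*I ≈ -4.1673e+5 + 34.0*I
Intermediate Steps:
y(A) = √(-560 + A)
y(-596) - 416730 = √(-560 - 596) - 416730 = √(-1156) - 416730 = 34*I - 416730 = -416730 + 34*I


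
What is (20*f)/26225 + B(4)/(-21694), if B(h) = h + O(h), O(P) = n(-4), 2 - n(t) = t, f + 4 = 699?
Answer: 6025687/11378503 ≈ 0.52957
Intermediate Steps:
f = 695 (f = -4 + 699 = 695)
n(t) = 2 - t
O(P) = 6 (O(P) = 2 - 1*(-4) = 2 + 4 = 6)
B(h) = 6 + h (B(h) = h + 6 = 6 + h)
(20*f)/26225 + B(4)/(-21694) = (20*695)/26225 + (6 + 4)/(-21694) = 13900*(1/26225) + 10*(-1/21694) = 556/1049 - 5/10847 = 6025687/11378503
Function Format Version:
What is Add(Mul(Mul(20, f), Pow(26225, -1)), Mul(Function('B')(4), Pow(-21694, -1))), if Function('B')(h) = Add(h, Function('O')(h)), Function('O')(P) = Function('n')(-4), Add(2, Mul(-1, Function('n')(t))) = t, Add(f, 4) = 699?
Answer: Rational(6025687, 11378503) ≈ 0.52957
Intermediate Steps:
f = 695 (f = Add(-4, 699) = 695)
Function('n')(t) = Add(2, Mul(-1, t))
Function('O')(P) = 6 (Function('O')(P) = Add(2, Mul(-1, -4)) = Add(2, 4) = 6)
Function('B')(h) = Add(6, h) (Function('B')(h) = Add(h, 6) = Add(6, h))
Add(Mul(Mul(20, f), Pow(26225, -1)), Mul(Function('B')(4), Pow(-21694, -1))) = Add(Mul(Mul(20, 695), Pow(26225, -1)), Mul(Add(6, 4), Pow(-21694, -1))) = Add(Mul(13900, Rational(1, 26225)), Mul(10, Rational(-1, 21694))) = Add(Rational(556, 1049), Rational(-5, 10847)) = Rational(6025687, 11378503)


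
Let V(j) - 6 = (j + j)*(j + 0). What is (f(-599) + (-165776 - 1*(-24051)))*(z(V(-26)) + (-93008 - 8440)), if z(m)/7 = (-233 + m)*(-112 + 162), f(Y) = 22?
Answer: -41420070306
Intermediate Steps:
V(j) = 6 + 2*j² (V(j) = 6 + (j + j)*(j + 0) = 6 + (2*j)*j = 6 + 2*j²)
z(m) = -81550 + 350*m (z(m) = 7*((-233 + m)*(-112 + 162)) = 7*((-233 + m)*50) = 7*(-11650 + 50*m) = -81550 + 350*m)
(f(-599) + (-165776 - 1*(-24051)))*(z(V(-26)) + (-93008 - 8440)) = (22 + (-165776 - 1*(-24051)))*((-81550 + 350*(6 + 2*(-26)²)) + (-93008 - 8440)) = (22 + (-165776 + 24051))*((-81550 + 350*(6 + 2*676)) - 101448) = (22 - 141725)*((-81550 + 350*(6 + 1352)) - 101448) = -141703*((-81550 + 350*1358) - 101448) = -141703*((-81550 + 475300) - 101448) = -141703*(393750 - 101448) = -141703*292302 = -41420070306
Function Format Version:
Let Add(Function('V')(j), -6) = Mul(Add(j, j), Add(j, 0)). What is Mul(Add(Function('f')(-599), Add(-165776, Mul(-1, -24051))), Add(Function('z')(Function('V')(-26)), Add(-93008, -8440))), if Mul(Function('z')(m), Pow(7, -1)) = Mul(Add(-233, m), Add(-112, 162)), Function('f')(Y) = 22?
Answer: -41420070306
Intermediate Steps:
Function('V')(j) = Add(6, Mul(2, Pow(j, 2))) (Function('V')(j) = Add(6, Mul(Add(j, j), Add(j, 0))) = Add(6, Mul(Mul(2, j), j)) = Add(6, Mul(2, Pow(j, 2))))
Function('z')(m) = Add(-81550, Mul(350, m)) (Function('z')(m) = Mul(7, Mul(Add(-233, m), Add(-112, 162))) = Mul(7, Mul(Add(-233, m), 50)) = Mul(7, Add(-11650, Mul(50, m))) = Add(-81550, Mul(350, m)))
Mul(Add(Function('f')(-599), Add(-165776, Mul(-1, -24051))), Add(Function('z')(Function('V')(-26)), Add(-93008, -8440))) = Mul(Add(22, Add(-165776, Mul(-1, -24051))), Add(Add(-81550, Mul(350, Add(6, Mul(2, Pow(-26, 2))))), Add(-93008, -8440))) = Mul(Add(22, Add(-165776, 24051)), Add(Add(-81550, Mul(350, Add(6, Mul(2, 676)))), -101448)) = Mul(Add(22, -141725), Add(Add(-81550, Mul(350, Add(6, 1352))), -101448)) = Mul(-141703, Add(Add(-81550, Mul(350, 1358)), -101448)) = Mul(-141703, Add(Add(-81550, 475300), -101448)) = Mul(-141703, Add(393750, -101448)) = Mul(-141703, 292302) = -41420070306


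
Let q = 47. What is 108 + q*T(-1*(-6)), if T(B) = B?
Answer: 390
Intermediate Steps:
108 + q*T(-1*(-6)) = 108 + 47*(-1*(-6)) = 108 + 47*6 = 108 + 282 = 390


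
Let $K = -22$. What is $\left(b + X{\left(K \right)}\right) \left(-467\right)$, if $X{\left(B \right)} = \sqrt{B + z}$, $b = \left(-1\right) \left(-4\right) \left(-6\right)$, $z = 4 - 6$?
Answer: $11208 - 934 i \sqrt{6} \approx 11208.0 - 2287.8 i$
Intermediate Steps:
$z = -2$ ($z = 4 - 6 = -2$)
$b = -24$ ($b = 4 \left(-6\right) = -24$)
$X{\left(B \right)} = \sqrt{-2 + B}$ ($X{\left(B \right)} = \sqrt{B - 2} = \sqrt{-2 + B}$)
$\left(b + X{\left(K \right)}\right) \left(-467\right) = \left(-24 + \sqrt{-2 - 22}\right) \left(-467\right) = \left(-24 + \sqrt{-24}\right) \left(-467\right) = \left(-24 + 2 i \sqrt{6}\right) \left(-467\right) = 11208 - 934 i \sqrt{6}$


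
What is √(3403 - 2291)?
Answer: 2*√278 ≈ 33.347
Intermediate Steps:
√(3403 - 2291) = √1112 = 2*√278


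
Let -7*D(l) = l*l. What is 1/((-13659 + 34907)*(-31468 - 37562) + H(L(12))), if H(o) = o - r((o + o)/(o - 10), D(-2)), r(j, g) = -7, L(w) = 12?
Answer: -1/1466749421 ≈ -6.8178e-10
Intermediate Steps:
D(l) = -l²/7 (D(l) = -l*l/7 = -l²/7)
H(o) = 7 + o (H(o) = o - 1*(-7) = o + 7 = 7 + o)
1/((-13659 + 34907)*(-31468 - 37562) + H(L(12))) = 1/((-13659 + 34907)*(-31468 - 37562) + (7 + 12)) = 1/(21248*(-69030) + 19) = 1/(-1466749440 + 19) = 1/(-1466749421) = -1/1466749421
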